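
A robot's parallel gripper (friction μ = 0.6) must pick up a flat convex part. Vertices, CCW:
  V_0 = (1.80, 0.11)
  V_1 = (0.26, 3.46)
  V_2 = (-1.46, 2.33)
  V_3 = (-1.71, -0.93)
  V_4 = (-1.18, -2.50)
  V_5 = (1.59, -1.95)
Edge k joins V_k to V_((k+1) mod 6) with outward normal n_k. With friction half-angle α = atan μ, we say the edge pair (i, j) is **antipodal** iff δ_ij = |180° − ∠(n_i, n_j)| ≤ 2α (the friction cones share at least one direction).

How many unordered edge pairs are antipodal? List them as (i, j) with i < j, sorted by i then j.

count = 6; pairs: (0,2), (0,3), (1,4), (1,5), (2,5), (3,5)

α = atan 0.6 = 30.96°;  2α = 61.93°
n_0 = (+0.9086, +0.4177)
n_1 = (-0.5491, +0.8358)
n_2 = (-0.9971, +0.0765)
n_3 = (-0.9475, -0.3198)
n_4 = (+0.1948, -0.9809)
n_5 = (+0.9948, -0.1014)
  (0,1): δ = 81.38°  ·
  (0,2): δ = 29.07°  ✓
  (0,3): δ = 6.03°  ✓
  (0,4): δ = 76.54°  ·
  (0,5): δ = 149.49°  ·
  (1,2): δ = 127.69°  ·
  (1,3): δ = 104.65°  ·
  (1,4): δ = 22.07°  ✓
  (1,5): δ = 50.88°  ✓
  (2,3): δ = 156.96°  ·
  (2,4): δ = 74.38°  ·
  (2,5): δ = 1.44°  ✓
  (3,4): δ = 97.42°  ·
  (3,5): δ = 24.47°  ✓
  (4,5): δ = 107.05°  ·
antipodal pairs: 6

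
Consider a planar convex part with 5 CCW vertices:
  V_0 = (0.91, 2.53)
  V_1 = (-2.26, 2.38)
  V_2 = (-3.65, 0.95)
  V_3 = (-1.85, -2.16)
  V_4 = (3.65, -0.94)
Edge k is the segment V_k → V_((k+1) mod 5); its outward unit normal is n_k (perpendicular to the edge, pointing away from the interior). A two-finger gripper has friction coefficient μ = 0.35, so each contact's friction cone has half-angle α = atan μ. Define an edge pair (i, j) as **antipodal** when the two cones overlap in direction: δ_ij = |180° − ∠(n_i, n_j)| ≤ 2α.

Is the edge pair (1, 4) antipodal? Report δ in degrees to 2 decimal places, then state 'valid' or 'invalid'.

α = atan 0.35 = 19.29°;  2α = 38.58°
edge 1: e_1 = (-1.39, -1.43);  n_1 = (-0.7171, +0.6970)
edge 4: e_4 = (-2.74, +3.47);  n_4 = (+0.7848, +0.6197)
∠(n_1, n_4) = 97.52°
δ = |180° − 97.52°| = 82.48°
82.48° > 2α = 38.58°  →  invalid

δ = 82.48°, invalid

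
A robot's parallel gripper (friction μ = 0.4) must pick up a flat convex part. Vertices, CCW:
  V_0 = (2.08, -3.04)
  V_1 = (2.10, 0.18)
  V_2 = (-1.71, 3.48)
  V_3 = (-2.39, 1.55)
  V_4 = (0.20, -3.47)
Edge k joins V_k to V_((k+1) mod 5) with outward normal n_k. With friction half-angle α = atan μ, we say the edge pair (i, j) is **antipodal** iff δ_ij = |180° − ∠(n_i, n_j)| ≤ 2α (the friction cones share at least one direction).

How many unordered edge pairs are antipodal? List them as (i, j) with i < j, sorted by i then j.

count = 3; pairs: (0,2), (0,3), (1,3)

α = atan 0.4 = 21.80°;  2α = 43.60°
n_0 = (+1.0000, -0.0062)
n_1 = (+0.6547, +0.7559)
n_2 = (-0.9432, +0.3323)
n_3 = (-0.8887, -0.4585)
n_4 = (+0.2230, -0.9748)
  (0,1): δ = 130.54°  ·
  (0,2): δ = 19.05°  ✓
  (0,3): δ = 27.65°  ✓
  (0,4): δ = 103.24°  ·
  (1,2): δ = 68.51°  ·
  (1,3): δ = 21.81°  ✓
  (1,4): δ = 53.78°  ·
  (2,3): δ = 133.30°  ·
  (2,4): δ = 57.71°  ·
  (3,4): δ = 104.41°  ·
antipodal pairs: 3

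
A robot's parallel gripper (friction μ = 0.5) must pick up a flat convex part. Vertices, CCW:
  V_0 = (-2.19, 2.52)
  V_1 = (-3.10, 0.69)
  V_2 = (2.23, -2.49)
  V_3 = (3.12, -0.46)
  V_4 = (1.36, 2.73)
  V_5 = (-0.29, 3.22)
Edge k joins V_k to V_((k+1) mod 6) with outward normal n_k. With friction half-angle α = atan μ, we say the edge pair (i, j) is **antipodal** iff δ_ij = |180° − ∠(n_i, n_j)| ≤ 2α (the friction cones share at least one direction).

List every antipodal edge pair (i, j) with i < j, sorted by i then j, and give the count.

α = atan 0.5 = 26.57°;  2α = 53.13°
n_0 = (-0.8954, +0.4453)
n_1 = (-0.5124, -0.8588)
n_2 = (+0.9158, -0.4015)
n_3 = (+0.8756, +0.4831)
n_4 = (+0.2847, +0.9586)
n_5 = (-0.3457, +0.9383)
  (0,1): δ = 94.38°  ·
  (0,2): δ = 2.77°  ✓
  (0,3): δ = 55.33°  ·
  (0,4): δ = 99.90°  ·
  (0,5): δ = 136.66°  ·
  (1,2): δ = 82.85°  ·
  (1,3): δ = 30.29°  ✓
  (1,4): δ = 14.28°  ✓
  (1,5): δ = 51.05°  ✓
  (2,3): δ = 127.44°  ·
  (2,4): δ = 82.87°  ·
  (2,5): δ = 46.10°  ✓
  (3,4): δ = 135.43°  ·
  (3,5): δ = 98.66°  ·
  (4,5): δ = 143.24°  ·
antipodal pairs: 5

count = 5; pairs: (0,2), (1,3), (1,4), (1,5), (2,5)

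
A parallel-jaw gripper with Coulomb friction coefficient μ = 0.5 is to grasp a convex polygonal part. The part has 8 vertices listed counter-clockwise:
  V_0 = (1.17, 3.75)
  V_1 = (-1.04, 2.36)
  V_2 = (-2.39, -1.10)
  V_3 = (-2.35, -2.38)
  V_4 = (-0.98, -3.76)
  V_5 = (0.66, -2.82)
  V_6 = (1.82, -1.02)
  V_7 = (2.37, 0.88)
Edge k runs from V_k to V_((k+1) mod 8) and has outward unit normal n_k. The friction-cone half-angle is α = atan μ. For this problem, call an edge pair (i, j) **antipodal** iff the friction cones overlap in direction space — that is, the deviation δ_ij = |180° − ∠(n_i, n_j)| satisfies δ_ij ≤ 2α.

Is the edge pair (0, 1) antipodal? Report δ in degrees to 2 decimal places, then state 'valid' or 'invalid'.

α = atan 0.5 = 26.57°;  2α = 53.13°
edge 0: e_0 = (-2.21, -1.39);  n_0 = (-0.5324, +0.8465)
edge 1: e_1 = (-1.35, -3.46);  n_1 = (-0.9316, +0.3635)
∠(n_0, n_1) = 36.52°
δ = |180° − 36.52°| = 143.48°
143.48° > 2α = 53.13°  →  invalid

δ = 143.48°, invalid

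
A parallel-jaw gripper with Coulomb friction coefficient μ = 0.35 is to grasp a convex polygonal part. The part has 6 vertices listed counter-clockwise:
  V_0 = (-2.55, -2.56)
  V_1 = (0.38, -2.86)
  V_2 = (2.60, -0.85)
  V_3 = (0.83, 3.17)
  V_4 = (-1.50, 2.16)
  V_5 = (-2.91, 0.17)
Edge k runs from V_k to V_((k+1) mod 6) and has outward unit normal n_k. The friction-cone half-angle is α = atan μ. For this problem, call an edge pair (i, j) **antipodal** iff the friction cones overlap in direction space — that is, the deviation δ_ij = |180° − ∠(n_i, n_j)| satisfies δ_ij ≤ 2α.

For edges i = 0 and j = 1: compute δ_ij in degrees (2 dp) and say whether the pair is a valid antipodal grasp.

δ = 132.00°, invalid

α = atan 0.35 = 19.29°;  2α = 38.58°
edge 0: e_0 = (+2.93, -0.30);  n_0 = (-0.1019, -0.9948)
edge 1: e_1 = (+2.22, +2.01);  n_1 = (+0.6712, -0.7413)
∠(n_0, n_1) = 48.00°
δ = |180° − 48.00°| = 132.00°
132.00° > 2α = 38.58°  →  invalid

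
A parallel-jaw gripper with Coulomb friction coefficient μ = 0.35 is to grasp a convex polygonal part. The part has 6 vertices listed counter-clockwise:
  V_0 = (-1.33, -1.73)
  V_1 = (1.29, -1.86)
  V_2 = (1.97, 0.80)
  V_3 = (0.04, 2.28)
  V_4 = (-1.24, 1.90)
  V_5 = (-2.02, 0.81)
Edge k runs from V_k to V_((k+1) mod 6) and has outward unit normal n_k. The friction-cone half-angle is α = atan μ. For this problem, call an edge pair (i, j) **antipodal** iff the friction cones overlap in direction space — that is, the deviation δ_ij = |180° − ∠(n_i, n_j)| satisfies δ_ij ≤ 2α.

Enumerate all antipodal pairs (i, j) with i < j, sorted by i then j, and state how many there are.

α = atan 0.35 = 19.29°;  2α = 38.58°
n_0 = (-0.0496, -0.9988)
n_1 = (+0.9688, -0.2477)
n_2 = (+0.6085, +0.7935)
n_3 = (-0.2846, +0.9586)
n_4 = (-0.8132, +0.5819)
n_5 = (-0.9650, -0.2622)
  (0,1): δ = 101.50°  ·
  (0,2): δ = 34.64°  ✓
  (0,3): δ = 19.38°  ✓
  (0,4): δ = 57.25°  ·
  (0,5): δ = 108.04°  ·
  (1,2): δ = 113.14°  ·
  (1,3): δ = 59.13°  ·
  (1,4): δ = 21.25°  ✓
  (1,5): δ = 29.54°  ✓
  (2,3): δ = 125.98°  ·
  (2,4): δ = 88.10°  ·
  (2,5): δ = 37.32°  ✓
  (3,4): δ = 142.12°  ·
  (3,5): δ = 91.34°  ·
  (4,5): δ = 129.21°  ·
antipodal pairs: 5

count = 5; pairs: (0,2), (0,3), (1,4), (1,5), (2,5)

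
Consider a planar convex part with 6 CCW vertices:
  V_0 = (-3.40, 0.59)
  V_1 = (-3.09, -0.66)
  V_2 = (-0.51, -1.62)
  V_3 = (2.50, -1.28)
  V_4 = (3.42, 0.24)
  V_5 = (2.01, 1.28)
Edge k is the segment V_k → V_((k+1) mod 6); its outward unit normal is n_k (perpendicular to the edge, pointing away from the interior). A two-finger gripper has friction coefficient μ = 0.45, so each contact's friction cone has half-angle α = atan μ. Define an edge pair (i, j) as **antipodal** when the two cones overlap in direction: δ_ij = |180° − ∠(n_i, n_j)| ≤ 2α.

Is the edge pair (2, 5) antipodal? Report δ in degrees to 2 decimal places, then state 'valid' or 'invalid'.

δ = 0.82°, valid

α = atan 0.45 = 24.23°;  2α = 48.46°
edge 2: e_2 = (+3.01, +0.34);  n_2 = (+0.1122, -0.9937)
edge 5: e_5 = (-5.41, -0.69);  n_5 = (-0.1265, +0.9920)
∠(n_2, n_5) = 179.18°
δ = |180° − 179.18°| = 0.82°
0.82° ≤ 2α = 48.46°  →  valid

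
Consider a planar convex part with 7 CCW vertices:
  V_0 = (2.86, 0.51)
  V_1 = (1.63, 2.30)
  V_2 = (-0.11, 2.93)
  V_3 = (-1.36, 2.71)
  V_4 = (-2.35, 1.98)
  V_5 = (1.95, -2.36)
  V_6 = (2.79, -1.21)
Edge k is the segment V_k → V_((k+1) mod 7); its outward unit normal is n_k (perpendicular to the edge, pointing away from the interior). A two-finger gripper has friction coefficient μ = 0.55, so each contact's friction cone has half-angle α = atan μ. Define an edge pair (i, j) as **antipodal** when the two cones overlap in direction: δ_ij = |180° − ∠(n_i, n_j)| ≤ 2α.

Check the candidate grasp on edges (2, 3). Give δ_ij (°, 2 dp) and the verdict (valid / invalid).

δ = 153.58°, invalid

α = atan 0.55 = 28.81°;  2α = 57.62°
edge 2: e_2 = (-1.25, -0.22);  n_2 = (-0.1733, +0.9849)
edge 3: e_3 = (-0.99, -0.73);  n_3 = (-0.5935, +0.8049)
∠(n_2, n_3) = 26.42°
δ = |180° − 26.42°| = 153.58°
153.58° > 2α = 57.62°  →  invalid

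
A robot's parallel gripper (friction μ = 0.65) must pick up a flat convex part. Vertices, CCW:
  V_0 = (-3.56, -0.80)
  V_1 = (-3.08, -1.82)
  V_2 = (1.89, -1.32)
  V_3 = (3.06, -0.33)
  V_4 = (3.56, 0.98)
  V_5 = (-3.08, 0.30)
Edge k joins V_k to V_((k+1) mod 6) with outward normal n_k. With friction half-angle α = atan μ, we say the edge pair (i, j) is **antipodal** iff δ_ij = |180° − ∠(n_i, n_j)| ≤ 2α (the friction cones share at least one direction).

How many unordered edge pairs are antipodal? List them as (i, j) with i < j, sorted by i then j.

α = atan 0.65 = 33.02°;  2α = 66.05°
n_0 = (-0.9048, -0.4258)
n_1 = (+0.1001, -0.9950)
n_2 = (+0.6459, -0.7634)
n_3 = (+0.9343, -0.3566)
n_4 = (-0.1019, +0.9948)
n_5 = (-0.9165, +0.3999)
  (0,1): δ = 109.46°  ·
  (0,2): δ = 74.96°  ·
  (0,3): δ = 46.09°  ✓
  (0,4): δ = 70.65°  ·
  (0,5): δ = 131.22°  ·
  (1,2): δ = 145.51°  ·
  (1,3): δ = 116.64°  ·
  (1,4): δ = 0.10°  ✓
  (1,5): δ = 60.68°  ✓
  (2,3): δ = 151.13°  ·
  (2,4): δ = 34.39°  ✓
  (2,5): δ = 26.19°  ✓
  (3,4): δ = 63.26°  ✓
  (3,5): δ = 2.68°  ✓
  (4,5): δ = 119.42°  ·
antipodal pairs: 7

count = 7; pairs: (0,3), (1,4), (1,5), (2,4), (2,5), (3,4), (3,5)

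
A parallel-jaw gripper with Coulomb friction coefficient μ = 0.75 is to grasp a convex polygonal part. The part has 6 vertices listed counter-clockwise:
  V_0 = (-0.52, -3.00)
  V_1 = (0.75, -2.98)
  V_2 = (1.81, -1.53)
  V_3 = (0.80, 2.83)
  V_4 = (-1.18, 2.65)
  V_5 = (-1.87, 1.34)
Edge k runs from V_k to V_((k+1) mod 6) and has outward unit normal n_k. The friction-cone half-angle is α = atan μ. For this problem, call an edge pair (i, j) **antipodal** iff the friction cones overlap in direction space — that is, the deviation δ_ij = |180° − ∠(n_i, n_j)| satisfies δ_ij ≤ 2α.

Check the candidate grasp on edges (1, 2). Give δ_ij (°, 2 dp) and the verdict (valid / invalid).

α = atan 0.75 = 36.87°;  2α = 73.74°
edge 1: e_1 = (+1.06, +1.45);  n_1 = (+0.8073, -0.5902)
edge 2: e_2 = (-1.01, +4.36);  n_2 = (+0.9742, +0.2257)
∠(n_1, n_2) = 49.21°
δ = |180° − 49.21°| = 130.79°
130.79° > 2α = 73.74°  →  invalid

δ = 130.79°, invalid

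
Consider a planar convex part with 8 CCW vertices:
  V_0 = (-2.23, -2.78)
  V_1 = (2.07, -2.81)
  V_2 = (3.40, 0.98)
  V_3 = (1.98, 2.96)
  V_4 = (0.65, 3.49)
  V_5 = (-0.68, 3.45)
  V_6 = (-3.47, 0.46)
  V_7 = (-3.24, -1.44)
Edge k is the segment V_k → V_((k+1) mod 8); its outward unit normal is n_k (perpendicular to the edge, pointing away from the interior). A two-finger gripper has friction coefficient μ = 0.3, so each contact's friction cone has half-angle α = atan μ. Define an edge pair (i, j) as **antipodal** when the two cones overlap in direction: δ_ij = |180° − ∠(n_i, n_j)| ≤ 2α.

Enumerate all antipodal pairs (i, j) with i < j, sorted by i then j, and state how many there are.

α = atan 0.3 = 16.70°;  2α = 33.40°
n_0 = (-0.0070, -1.0000)
n_1 = (+0.9436, -0.3311)
n_2 = (+0.8126, +0.5828)
n_3 = (+0.3702, +0.9290)
n_4 = (-0.0301, +0.9995)
n_5 = (-0.7311, +0.6822)
n_6 = (-0.9928, -0.1202)
n_7 = (-0.7986, -0.6019)
  (0,1): δ = 108.94°  ·
  (0,2): δ = 53.95°  ·
  (0,3): δ = 21.33°  ✓
  (0,4): δ = 2.12°  ✓
  (0,5): δ = 47.38°  ·
  (0,6): δ = 97.30°  ·
  (0,7): δ = 127.41°  ·
  (1,2): δ = 125.02°  ·
  (1,3): δ = 92.39°  ·
  (1,4): δ = 68.94°  ·
  (1,5): δ = 23.68°  ✓
  (1,6): δ = 26.24°  ✓
  (1,7): δ = 56.34°  ·
  (2,3): δ = 147.37°  ·
  (2,4): δ = 123.92°  ·
  (2,5): δ = 78.67°  ·
  (2,6): δ = 28.74°  ✓
  (2,7): δ = 1.36°  ✓
  (3,4): δ = 156.55°  ·
  (3,5): δ = 111.29°  ·
  (3,6): δ = 61.37°  ·
  (3,7): δ = 31.27°  ✓
  (4,5): δ = 134.74°  ·
  (4,6): δ = 84.82°  ·
  (4,7): δ = 54.72°  ·
  (5,6): δ = 130.08°  ·
  (5,7): δ = 99.98°  ·
  (6,7): δ = 149.90°  ·
antipodal pairs: 7

count = 7; pairs: (0,3), (0,4), (1,5), (1,6), (2,6), (2,7), (3,7)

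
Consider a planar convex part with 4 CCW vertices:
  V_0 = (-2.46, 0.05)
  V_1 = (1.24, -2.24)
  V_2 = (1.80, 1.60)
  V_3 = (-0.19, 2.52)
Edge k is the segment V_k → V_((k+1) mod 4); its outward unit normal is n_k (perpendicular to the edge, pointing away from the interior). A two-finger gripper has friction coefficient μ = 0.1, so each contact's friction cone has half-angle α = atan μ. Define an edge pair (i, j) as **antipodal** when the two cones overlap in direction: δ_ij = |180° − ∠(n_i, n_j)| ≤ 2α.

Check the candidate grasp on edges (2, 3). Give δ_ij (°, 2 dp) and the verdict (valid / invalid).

α = atan 0.1 = 5.71°;  2α = 11.42°
edge 2: e_2 = (-1.99, +0.92);  n_2 = (+0.4196, +0.9077)
edge 3: e_3 = (-2.27, -2.47);  n_3 = (-0.7363, +0.6767)
∠(n_2, n_3) = 72.23°
δ = |180° − 72.23°| = 107.77°
107.77° > 2α = 11.42°  →  invalid

δ = 107.77°, invalid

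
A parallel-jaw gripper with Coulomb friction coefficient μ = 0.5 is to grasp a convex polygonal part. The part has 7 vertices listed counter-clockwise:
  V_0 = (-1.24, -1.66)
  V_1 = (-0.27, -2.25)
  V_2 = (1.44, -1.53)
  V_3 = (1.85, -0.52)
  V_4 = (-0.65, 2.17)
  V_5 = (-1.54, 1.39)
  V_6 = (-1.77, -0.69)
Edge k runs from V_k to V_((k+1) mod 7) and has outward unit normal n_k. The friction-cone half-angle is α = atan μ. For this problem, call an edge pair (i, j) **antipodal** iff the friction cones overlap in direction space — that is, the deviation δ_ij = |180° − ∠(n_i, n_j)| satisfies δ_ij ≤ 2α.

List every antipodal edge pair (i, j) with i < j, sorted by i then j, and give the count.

α = atan 0.5 = 26.57°;  2α = 53.13°
n_0 = (-0.5197, -0.8544)
n_1 = (+0.3881, -0.9216)
n_2 = (+0.9266, -0.3761)
n_3 = (+0.7325, +0.6808)
n_4 = (-0.6591, +0.7521)
n_5 = (-0.9939, +0.1099)
n_6 = (-0.8775, -0.4795)
  (0,1): δ = 125.86°  ·
  (0,2): δ = 80.78°  ·
  (0,3): δ = 15.79°  ✓
  (0,4): δ = 72.54°  ·
  (0,5): δ = 115.00°  ·
  (0,6): δ = 149.96°  ·
  (1,2): δ = 134.93°  ·
  (1,3): δ = 69.93°  ·
  (1,4): δ = 18.40°  ✓
  (1,5): δ = 60.86°  ·
  (1,6): δ = 95.82°  ·
  (2,3): δ = 115.00°  ·
  (2,4): δ = 26.67°  ✓
  (2,5): δ = 15.78°  ✓
  (2,6): δ = 50.75°  ✓
  (3,4): δ = 91.67°  ·
  (3,5): δ = 49.21°  ✓
  (3,6): δ = 14.25°  ✓
  (4,5): δ = 137.54°  ·
  (4,6): δ = 102.58°  ·
  (5,6): δ = 145.04°  ·
antipodal pairs: 7

count = 7; pairs: (0,3), (1,4), (2,4), (2,5), (2,6), (3,5), (3,6)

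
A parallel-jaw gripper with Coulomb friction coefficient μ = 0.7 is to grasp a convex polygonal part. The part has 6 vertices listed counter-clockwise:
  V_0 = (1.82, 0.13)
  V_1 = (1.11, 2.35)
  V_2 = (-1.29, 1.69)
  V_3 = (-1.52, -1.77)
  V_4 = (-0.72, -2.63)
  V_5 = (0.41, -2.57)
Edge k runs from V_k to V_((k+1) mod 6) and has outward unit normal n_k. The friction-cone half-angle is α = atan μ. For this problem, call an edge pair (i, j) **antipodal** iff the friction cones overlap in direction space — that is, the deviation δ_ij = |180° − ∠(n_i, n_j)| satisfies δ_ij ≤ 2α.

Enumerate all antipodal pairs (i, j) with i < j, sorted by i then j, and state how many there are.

count = 6; pairs: (0,2), (0,3), (1,3), (1,4), (1,5), (2,5)

α = atan 0.7 = 34.99°;  2α = 69.98°
n_0 = (+0.9525, +0.3046)
n_1 = (-0.2652, +0.9642)
n_2 = (-0.9978, +0.0663)
n_3 = (-0.7322, -0.6811)
n_4 = (+0.0530, -0.9986)
n_5 = (+0.8864, -0.4629)
  (0,1): δ = 92.36°  ·
  (0,2): δ = 21.54°  ✓
  (0,3): δ = 25.19°  ✓
  (0,4): δ = 75.30°  ·
  (0,5): δ = 134.69°  ·
  (1,2): δ = 109.18°  ·
  (1,3): δ = 62.45°  ✓
  (1,4): δ = 12.34°  ✓
  (1,5): δ = 47.05°  ✓
  (2,3): δ = 133.27°  ·
  (2,4): δ = 83.16°  ·
  (2,5): δ = 23.77°  ✓
  (3,4): δ = 129.89°  ·
  (3,5): δ = 70.50°  ·
  (4,5): δ = 120.61°  ·
antipodal pairs: 6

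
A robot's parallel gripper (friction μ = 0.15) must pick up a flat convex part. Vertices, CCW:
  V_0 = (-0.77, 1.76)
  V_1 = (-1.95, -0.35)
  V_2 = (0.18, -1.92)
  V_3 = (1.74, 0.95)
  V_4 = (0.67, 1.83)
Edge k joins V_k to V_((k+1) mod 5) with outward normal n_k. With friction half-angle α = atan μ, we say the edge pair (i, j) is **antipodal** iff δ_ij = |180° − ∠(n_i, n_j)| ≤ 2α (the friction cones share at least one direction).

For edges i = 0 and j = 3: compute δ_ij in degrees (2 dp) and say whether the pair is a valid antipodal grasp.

α = atan 0.15 = 8.53°;  2α = 17.06°
edge 0: e_0 = (-1.18, -2.11);  n_0 = (-0.8728, +0.4881)
edge 3: e_3 = (-1.07, +0.88);  n_3 = (+0.6352, +0.7723)
∠(n_0, n_3) = 100.22°
δ = |180° − 100.22°| = 79.78°
79.78° > 2α = 17.06°  →  invalid

δ = 79.78°, invalid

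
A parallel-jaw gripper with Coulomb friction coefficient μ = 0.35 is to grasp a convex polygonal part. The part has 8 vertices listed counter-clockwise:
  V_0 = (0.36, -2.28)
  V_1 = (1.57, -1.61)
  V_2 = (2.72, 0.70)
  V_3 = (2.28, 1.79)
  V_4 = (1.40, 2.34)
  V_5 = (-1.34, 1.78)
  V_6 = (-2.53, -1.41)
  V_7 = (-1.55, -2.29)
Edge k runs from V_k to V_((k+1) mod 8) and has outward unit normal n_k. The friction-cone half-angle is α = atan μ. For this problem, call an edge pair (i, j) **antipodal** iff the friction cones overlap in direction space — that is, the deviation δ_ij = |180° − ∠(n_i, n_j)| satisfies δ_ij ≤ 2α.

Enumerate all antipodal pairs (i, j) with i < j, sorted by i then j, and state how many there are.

α = atan 0.35 = 19.29°;  2α = 38.58°
n_0 = (+0.4844, -0.8748)
n_1 = (+0.8952, -0.4457)
n_2 = (+0.9273, +0.3743)
n_3 = (+0.5300, +0.8480)
n_4 = (-0.2002, +0.9797)
n_5 = (-0.9369, +0.3495)
n_6 = (-0.6681, -0.7440)
n_7 = (+0.0052, -1.0000)
  (0,1): δ = 145.44°  ·
  (0,2): δ = 96.99°  ·
  (0,3): δ = 60.98°  ·
  (0,4): δ = 17.42°  ✓
  (0,5): δ = 40.57°  ·
  (0,6): δ = 109.10°  ·
  (0,7): δ = 151.33°  ·
  (1,2): δ = 131.55°  ·
  (1,3): δ = 95.54°  ·
  (1,4): δ = 51.98°  ·
  (1,5): δ = 6.01°  ✓
  (1,6): δ = 74.54°  ·
  (1,7): δ = 116.77°  ·
  (2,3): δ = 143.99°  ·
  (2,4): δ = 100.43°  ·
  (2,5): δ = 42.44°  ·
  (2,6): δ = 26.10°  ✓
  (2,7): δ = 68.32°  ·
  (3,4): δ = 136.44°  ·
  (3,5): δ = 78.45°  ·
  (3,6): δ = 9.92°  ✓
  (3,7): δ = 32.31°  ✓
  (4,5): δ = 122.01°  ·
  (4,6): δ = 53.47°  ·
  (4,7): δ = 11.25°  ✓
  (5,6): δ = 111.46°  ·
  (5,7): δ = 69.24°  ·
  (6,7): δ = 137.78°  ·
antipodal pairs: 6

count = 6; pairs: (0,4), (1,5), (2,6), (3,6), (3,7), (4,7)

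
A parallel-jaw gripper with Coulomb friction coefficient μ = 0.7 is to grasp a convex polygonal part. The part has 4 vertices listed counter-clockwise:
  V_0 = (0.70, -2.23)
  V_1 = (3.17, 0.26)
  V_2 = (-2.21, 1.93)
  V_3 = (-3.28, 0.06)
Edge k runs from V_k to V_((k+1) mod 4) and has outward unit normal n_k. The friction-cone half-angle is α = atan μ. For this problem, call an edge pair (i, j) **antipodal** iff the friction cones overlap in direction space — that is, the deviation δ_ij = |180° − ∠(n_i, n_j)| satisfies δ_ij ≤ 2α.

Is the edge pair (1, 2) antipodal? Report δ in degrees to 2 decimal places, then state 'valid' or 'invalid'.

α = atan 0.7 = 34.99°;  2α = 69.98°
edge 1: e_1 = (-5.38, +1.67);  n_1 = (+0.2965, +0.9550)
edge 2: e_2 = (-1.07, -1.87);  n_2 = (-0.8680, +0.4966)
∠(n_1, n_2) = 77.47°
δ = |180° − 77.47°| = 102.53°
102.53° > 2α = 69.98°  →  invalid

δ = 102.53°, invalid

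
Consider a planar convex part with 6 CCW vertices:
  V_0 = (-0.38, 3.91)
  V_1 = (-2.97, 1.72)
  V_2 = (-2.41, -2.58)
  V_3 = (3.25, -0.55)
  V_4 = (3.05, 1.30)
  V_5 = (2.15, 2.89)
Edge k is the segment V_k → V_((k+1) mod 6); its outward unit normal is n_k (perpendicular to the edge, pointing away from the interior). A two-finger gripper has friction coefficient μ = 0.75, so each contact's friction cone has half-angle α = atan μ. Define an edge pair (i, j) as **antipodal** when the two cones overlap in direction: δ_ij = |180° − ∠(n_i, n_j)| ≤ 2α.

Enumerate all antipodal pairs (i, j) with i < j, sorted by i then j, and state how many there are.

count = 6; pairs: (0,2), (0,3), (1,3), (1,4), (1,5), (2,5)

α = atan 0.75 = 36.87°;  2α = 73.74°
n_0 = (-0.6457, +0.7636)
n_1 = (-0.9916, -0.1291)
n_2 = (+0.3376, -0.9413)
n_3 = (+0.9942, +0.1075)
n_4 = (+0.8703, +0.4926)
n_5 = (+0.3739, +0.9275)
  (0,1): δ = 122.80°  ·
  (0,2): δ = 20.49°  ✓
  (0,3): δ = 55.95°  ✓
  (0,4): δ = 79.29°  ·
  (0,5): δ = 117.83°  ·
  (1,2): δ = 77.69°  ·
  (1,3): δ = 1.25°  ✓
  (1,4): δ = 22.09°  ✓
  (1,5): δ = 60.62°  ✓
  (2,3): δ = 103.56°  ·
  (2,4): δ = 80.22°  ·
  (2,5): δ = 41.69°  ✓
  (3,4): δ = 156.66°  ·
  (3,5): δ = 118.13°  ·
  (4,5): δ = 141.47°  ·
antipodal pairs: 6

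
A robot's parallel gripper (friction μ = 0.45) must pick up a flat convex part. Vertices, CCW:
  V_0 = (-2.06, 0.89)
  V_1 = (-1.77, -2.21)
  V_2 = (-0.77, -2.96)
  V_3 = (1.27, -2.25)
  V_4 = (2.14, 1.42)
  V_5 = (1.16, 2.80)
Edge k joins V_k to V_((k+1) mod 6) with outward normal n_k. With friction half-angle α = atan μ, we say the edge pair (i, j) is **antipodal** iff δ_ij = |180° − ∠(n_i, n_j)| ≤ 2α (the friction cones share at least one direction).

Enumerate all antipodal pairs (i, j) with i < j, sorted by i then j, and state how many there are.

count = 5; pairs: (0,3), (0,4), (1,4), (2,5), (3,5)

α = atan 0.45 = 24.23°;  2α = 48.46°
n_0 = (-0.9957, -0.0931)
n_1 = (-0.6000, -0.8000)
n_2 = (+0.3287, -0.9444)
n_3 = (+0.9730, -0.2307)
n_4 = (+0.8153, +0.5790)
n_5 = (-0.5102, +0.8601)
  (0,1): δ = 132.21°  ·
  (0,2): δ = 76.15°  ·
  (0,3): δ = 18.68°  ✓
  (0,4): δ = 30.04°  ✓
  (0,5): δ = 115.33°  ·
  (1,2): δ = 123.94°  ·
  (1,3): δ = 66.47°  ·
  (1,4): δ = 17.75°  ✓
  (1,5): δ = 67.54°  ·
  (2,3): δ = 122.53°  ·
  (2,4): δ = 73.81°  ·
  (2,5): δ = 11.49°  ✓
  (3,4): δ = 131.28°  ·
  (3,5): δ = 45.99°  ✓
  (4,5): δ = 94.71°  ·
antipodal pairs: 5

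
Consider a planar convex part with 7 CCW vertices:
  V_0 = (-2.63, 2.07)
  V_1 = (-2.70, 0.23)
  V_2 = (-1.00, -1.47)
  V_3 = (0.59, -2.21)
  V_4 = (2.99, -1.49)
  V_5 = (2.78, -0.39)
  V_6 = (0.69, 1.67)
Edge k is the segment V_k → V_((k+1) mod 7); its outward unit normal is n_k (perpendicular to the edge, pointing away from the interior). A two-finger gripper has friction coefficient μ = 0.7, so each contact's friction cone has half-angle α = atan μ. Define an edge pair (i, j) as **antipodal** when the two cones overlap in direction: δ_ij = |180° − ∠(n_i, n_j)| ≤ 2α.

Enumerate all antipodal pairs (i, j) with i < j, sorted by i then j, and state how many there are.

count = 10; pairs: (0,4), (0,5), (1,4), (1,5), (1,6), (2,4), (2,5), (2,6), (3,5), (3,6)

α = atan 0.7 = 34.99°;  2α = 69.98°
n_0 = (-0.9993, +0.0380)
n_1 = (-0.7071, -0.7071)
n_2 = (-0.4219, -0.9066)
n_3 = (+0.2873, -0.9578)
n_4 = (+0.9823, +0.1875)
n_5 = (+0.7020, +0.7122)
n_6 = (+0.1196, +0.9928)
  (0,1): δ = 132.82°  ·
  (0,2): δ = 112.78°  ·
  (0,3): δ = 71.12°  ·
  (0,4): δ = 12.99°  ✓
  (0,5): δ = 47.59°  ✓
  (0,6): δ = 85.31°  ·
  (1,2): δ = 159.96°  ·
  (1,3): δ = 118.30°  ·
  (1,4): δ = 34.19°  ✓
  (1,5): δ = 0.41°  ✓
  (1,6): δ = 38.13°  ✓
  (2,3): δ = 138.34°  ·
  (2,4): δ = 54.23°  ✓
  (2,5): δ = 19.63°  ✓
  (2,6): δ = 18.09°  ✓
  (3,4): δ = 95.89°  ·
  (3,5): δ = 61.29°  ✓
  (3,6): δ = 23.57°  ✓
  (4,5): δ = 145.39°  ·
  (4,6): δ = 107.68°  ·
  (5,6): δ = 142.28°  ·
antipodal pairs: 10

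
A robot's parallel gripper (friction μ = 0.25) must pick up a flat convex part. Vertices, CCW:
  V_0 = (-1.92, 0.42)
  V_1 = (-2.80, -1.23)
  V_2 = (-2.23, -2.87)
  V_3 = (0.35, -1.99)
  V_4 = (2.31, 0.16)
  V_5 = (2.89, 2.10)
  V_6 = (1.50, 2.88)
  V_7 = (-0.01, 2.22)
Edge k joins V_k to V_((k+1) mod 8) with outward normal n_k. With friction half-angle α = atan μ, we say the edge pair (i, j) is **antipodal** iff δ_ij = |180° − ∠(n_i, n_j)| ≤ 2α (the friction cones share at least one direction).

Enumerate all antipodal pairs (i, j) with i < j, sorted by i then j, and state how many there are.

α = atan 0.25 = 14.04°;  2α = 28.07°
n_0 = (-0.8824, +0.4706)
n_1 = (-0.9446, -0.3283)
n_2 = (+0.3228, -0.9465)
n_3 = (+0.7390, -0.6737)
n_4 = (+0.9581, -0.2864)
n_5 = (+0.4894, +0.8721)
n_6 = (-0.4005, +0.9163)
n_7 = (-0.6858, +0.7278)
  (0,1): δ = 132.76°  ·
  (0,2): δ = 43.09°  ·
  (0,3): δ = 14.28°  ✓
  (0,4): δ = 11.43°  ✓
  (0,5): δ = 88.77°  ·
  (0,6): δ = 141.68°  ·
  (0,7): δ = 161.37°  ·
  (1,2): δ = 90.33°  ·
  (1,3): δ = 61.52°  ·
  (1,4): δ = 35.81°  ·
  (1,5): δ = 41.54°  ·
  (1,6): δ = 94.44°  ·
  (1,7): δ = 114.14°  ·
  (2,3): δ = 151.19°  ·
  (2,4): δ = 125.48°  ·
  (2,5): δ = 48.13°  ·
  (2,6): δ = 4.78°  ✓
  (2,7): δ = 24.47°  ✓
  (3,4): δ = 154.29°  ·
  (3,5): δ = 76.95°  ·
  (3,6): δ = 24.04°  ✓
  (3,7): δ = 4.35°  ✓
  (4,5): δ = 102.65°  ·
  (4,6): δ = 49.75°  ·
  (4,7): δ = 30.05°  ·
  (5,6): δ = 127.09°  ·
  (5,7): δ = 107.40°  ·
  (6,7): δ = 160.31°  ·
antipodal pairs: 6

count = 6; pairs: (0,3), (0,4), (2,6), (2,7), (3,6), (3,7)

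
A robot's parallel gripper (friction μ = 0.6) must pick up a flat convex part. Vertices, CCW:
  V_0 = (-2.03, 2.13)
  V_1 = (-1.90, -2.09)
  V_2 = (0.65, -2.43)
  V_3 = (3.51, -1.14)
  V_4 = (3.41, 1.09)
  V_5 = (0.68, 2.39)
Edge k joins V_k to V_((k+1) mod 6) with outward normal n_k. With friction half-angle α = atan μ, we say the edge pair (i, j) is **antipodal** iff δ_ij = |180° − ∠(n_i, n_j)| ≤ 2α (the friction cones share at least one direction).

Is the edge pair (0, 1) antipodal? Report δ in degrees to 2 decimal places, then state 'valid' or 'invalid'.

α = atan 0.6 = 30.96°;  2α = 61.93°
edge 0: e_0 = (+0.13, -4.22);  n_0 = (-0.9995, -0.0308)
edge 1: e_1 = (+2.55, -0.34);  n_1 = (-0.1322, -0.9912)
∠(n_0, n_1) = 80.64°
δ = |180° − 80.64°| = 99.36°
99.36° > 2α = 61.93°  →  invalid

δ = 99.36°, invalid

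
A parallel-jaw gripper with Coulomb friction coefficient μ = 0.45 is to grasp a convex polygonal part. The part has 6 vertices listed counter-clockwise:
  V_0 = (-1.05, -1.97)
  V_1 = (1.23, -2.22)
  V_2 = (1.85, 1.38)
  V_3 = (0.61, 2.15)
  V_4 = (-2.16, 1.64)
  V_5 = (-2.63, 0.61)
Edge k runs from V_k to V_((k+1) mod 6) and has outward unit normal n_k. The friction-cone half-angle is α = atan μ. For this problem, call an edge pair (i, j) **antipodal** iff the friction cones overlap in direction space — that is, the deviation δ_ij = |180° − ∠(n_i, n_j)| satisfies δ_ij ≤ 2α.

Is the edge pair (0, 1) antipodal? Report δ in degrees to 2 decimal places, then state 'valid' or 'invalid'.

δ = 93.51°, invalid

α = atan 0.45 = 24.23°;  2α = 48.46°
edge 0: e_0 = (+2.28, -0.25);  n_0 = (-0.1090, -0.9940)
edge 1: e_1 = (+0.62, +3.60);  n_1 = (+0.9855, -0.1697)
∠(n_0, n_1) = 86.49°
δ = |180° − 86.49°| = 93.51°
93.51° > 2α = 48.46°  →  invalid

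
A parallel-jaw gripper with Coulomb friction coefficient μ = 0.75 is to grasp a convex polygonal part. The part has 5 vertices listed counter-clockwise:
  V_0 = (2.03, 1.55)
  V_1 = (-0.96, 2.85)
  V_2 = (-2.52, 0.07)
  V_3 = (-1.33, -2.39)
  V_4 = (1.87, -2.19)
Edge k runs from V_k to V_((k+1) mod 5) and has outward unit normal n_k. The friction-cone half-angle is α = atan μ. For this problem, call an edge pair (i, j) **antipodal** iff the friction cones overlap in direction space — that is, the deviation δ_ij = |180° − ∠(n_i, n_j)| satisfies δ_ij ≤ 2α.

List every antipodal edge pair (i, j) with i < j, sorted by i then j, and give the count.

α = atan 0.75 = 36.87°;  2α = 73.74°
n_0 = (+0.3987, +0.9171)
n_1 = (-0.8721, +0.4894)
n_2 = (-0.9002, -0.4355)
n_3 = (+0.0624, -0.9981)
n_4 = (+0.9991, -0.0427)
  (0,1): δ = 95.80°  ·
  (0,2): δ = 40.69°  ✓
  (0,3): δ = 27.07°  ✓
  (0,4): δ = 111.05°  ·
  (1,2): δ = 124.89°  ·
  (1,3): δ = 57.12°  ✓
  (1,4): δ = 26.85°  ✓
  (2,3): δ = 112.24°  ·
  (2,4): δ = 28.26°  ✓
  (3,4): δ = 96.03°  ·
antipodal pairs: 5

count = 5; pairs: (0,2), (0,3), (1,3), (1,4), (2,4)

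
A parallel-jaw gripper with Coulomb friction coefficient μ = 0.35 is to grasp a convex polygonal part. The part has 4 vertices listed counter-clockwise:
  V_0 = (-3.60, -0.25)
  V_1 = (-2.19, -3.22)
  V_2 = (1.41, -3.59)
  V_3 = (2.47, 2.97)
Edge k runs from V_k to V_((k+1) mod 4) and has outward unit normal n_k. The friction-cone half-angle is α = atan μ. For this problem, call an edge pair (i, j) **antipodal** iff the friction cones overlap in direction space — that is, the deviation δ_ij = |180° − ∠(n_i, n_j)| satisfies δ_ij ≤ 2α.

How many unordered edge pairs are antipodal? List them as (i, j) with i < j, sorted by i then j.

α = atan 0.35 = 19.29°;  2α = 38.58°
n_0 = (-0.9034, -0.4289)
n_1 = (-0.1022, -0.9948)
n_2 = (+0.9872, -0.1595)
n_3 = (-0.4686, +0.8834)
  (0,1): δ = 121.26°  ·
  (0,2): δ = 34.57°  ✓
  (0,3): δ = 92.55°  ·
  (1,2): δ = 93.31°  ·
  (1,3): δ = 33.81°  ✓
  (2,3): δ = 52.88°  ·
antipodal pairs: 2

count = 2; pairs: (0,2), (1,3)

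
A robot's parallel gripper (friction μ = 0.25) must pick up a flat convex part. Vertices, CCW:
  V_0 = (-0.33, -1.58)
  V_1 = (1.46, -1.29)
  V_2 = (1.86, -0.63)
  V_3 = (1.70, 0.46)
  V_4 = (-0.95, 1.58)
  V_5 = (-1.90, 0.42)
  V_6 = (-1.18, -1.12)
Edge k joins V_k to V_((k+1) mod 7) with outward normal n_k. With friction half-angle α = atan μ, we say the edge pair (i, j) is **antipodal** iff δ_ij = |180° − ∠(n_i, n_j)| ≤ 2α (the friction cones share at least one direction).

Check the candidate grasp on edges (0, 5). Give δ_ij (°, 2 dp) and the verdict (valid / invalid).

α = atan 0.25 = 14.04°;  2α = 28.07°
edge 0: e_0 = (+1.79, +0.29);  n_0 = (+0.1599, -0.9871)
edge 5: e_5 = (+0.72, -1.54);  n_5 = (-0.9059, -0.4235)
∠(n_0, n_5) = 74.14°
δ = |180° − 74.14°| = 105.86°
105.86° > 2α = 28.07°  →  invalid

δ = 105.86°, invalid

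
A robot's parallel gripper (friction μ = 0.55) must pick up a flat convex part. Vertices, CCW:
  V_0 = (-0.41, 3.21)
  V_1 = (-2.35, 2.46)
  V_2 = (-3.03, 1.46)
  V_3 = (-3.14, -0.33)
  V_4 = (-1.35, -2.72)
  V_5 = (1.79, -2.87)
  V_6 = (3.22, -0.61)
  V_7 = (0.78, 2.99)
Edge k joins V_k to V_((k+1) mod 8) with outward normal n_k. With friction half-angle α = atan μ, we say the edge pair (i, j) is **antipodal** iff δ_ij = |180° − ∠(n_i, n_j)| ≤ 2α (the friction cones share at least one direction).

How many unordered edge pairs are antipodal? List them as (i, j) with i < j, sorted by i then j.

α = atan 0.55 = 28.81°;  2α = 57.62°
n_0 = (-0.3606, +0.9327)
n_1 = (-0.8269, +0.5623)
n_2 = (-0.9981, +0.0613)
n_3 = (-0.8004, -0.5995)
n_4 = (-0.0477, -0.9989)
n_5 = (+0.8450, -0.5347)
n_6 = (+0.8278, +0.5611)
n_7 = (+0.1818, +0.9833)
  (0,1): δ = 145.35°  ·
  (0,2): δ = 114.65°  ·
  (0,3): δ = 74.30°  ·
  (0,4): δ = 23.87°  ✓
  (0,5): δ = 36.54°  ✓
  (0,6): δ = 102.99°  ·
  (0,7): δ = 148.39°  ·
  (1,2): δ = 149.30°  ·
  (1,3): δ = 108.95°  ·
  (1,4): δ = 58.52°  ·
  (1,5): δ = 1.89°  ✓
  (1,6): δ = 68.34°  ·
  (1,7): δ = 113.74°  ·
  (2,3): δ = 139.65°  ·
  (2,4): δ = 89.22°  ·
  (2,5): δ = 28.81°  ✓
  (2,6): δ = 37.65°  ✓
  (2,7): δ = 83.04°  ·
  (3,4): δ = 129.57°  ·
  (3,5): δ = 69.15°  ·
  (3,6): δ = 2.70°  ✓
  (3,7): δ = 42.69°  ✓
  (4,5): δ = 119.59°  ·
  (4,6): δ = 53.14°  ✓
  (4,7): δ = 7.74°  ✓
  (5,6): δ = 113.55°  ·
  (5,7): δ = 68.15°  ·
  (6,7): δ = 134.60°  ·
antipodal pairs: 9

count = 9; pairs: (0,4), (0,5), (1,5), (2,5), (2,6), (3,6), (3,7), (4,6), (4,7)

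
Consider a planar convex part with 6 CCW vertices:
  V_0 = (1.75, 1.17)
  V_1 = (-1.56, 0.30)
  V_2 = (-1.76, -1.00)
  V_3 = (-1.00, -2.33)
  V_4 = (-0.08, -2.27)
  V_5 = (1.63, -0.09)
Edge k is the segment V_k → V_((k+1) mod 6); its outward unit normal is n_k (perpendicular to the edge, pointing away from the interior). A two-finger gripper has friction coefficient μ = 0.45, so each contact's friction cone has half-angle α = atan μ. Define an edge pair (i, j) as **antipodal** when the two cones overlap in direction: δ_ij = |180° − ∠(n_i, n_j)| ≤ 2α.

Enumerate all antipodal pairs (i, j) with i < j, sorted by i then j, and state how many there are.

count = 5; pairs: (0,3), (0,4), (1,4), (1,5), (2,5)

α = atan 0.45 = 24.23°;  2α = 48.46°
n_0 = (-0.2542, +0.9672)
n_1 = (-0.9884, +0.1521)
n_2 = (-0.8682, -0.4961)
n_3 = (+0.0651, -0.9979)
n_4 = (+0.7868, -0.6172)
n_5 = (+0.9955, -0.0948)
  (0,1): δ = 113.47°  ·
  (0,2): δ = 74.98°  ·
  (0,3): δ = 11.00°  ✓
  (0,4): δ = 37.16°  ✓
  (0,5): δ = 69.83°  ·
  (1,2): δ = 141.51°  ·
  (1,3): δ = 77.52°  ·
  (1,4): δ = 29.36°  ✓
  (1,5): δ = 3.31°  ✓
  (2,3): δ = 116.01°  ·
  (2,4): δ = 67.86°  ·
  (2,5): δ = 35.19°  ✓
  (3,4): δ = 131.84°  ·
  (3,5): δ = 99.17°  ·
  (4,5): δ = 147.33°  ·
antipodal pairs: 5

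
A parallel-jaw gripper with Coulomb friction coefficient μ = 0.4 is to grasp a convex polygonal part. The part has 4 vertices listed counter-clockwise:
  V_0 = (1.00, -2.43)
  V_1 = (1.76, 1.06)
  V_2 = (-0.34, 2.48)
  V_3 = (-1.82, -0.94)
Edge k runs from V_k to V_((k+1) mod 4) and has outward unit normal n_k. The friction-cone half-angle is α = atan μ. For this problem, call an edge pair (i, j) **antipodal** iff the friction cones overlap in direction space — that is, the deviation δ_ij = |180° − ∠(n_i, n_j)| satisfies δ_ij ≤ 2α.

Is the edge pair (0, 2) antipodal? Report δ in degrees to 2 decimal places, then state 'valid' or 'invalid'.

δ = 11.12°, valid

α = atan 0.4 = 21.80°;  2α = 43.60°
edge 0: e_0 = (+0.76, +3.49);  n_0 = (+0.9771, -0.2128)
edge 2: e_2 = (-1.48, -3.42);  n_2 = (-0.9178, +0.3972)
∠(n_0, n_2) = 168.88°
δ = |180° − 168.88°| = 11.12°
11.12° ≤ 2α = 43.60°  →  valid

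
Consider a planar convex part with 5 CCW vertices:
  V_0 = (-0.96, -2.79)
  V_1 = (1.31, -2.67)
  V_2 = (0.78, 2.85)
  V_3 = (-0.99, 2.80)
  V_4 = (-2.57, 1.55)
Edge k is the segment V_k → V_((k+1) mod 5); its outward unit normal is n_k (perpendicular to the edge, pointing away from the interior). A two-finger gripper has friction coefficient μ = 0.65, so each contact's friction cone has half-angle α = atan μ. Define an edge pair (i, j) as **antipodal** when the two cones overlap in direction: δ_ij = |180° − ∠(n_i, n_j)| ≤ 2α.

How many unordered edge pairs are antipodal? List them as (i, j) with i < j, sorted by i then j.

count = 4; pairs: (0,2), (0,3), (1,3), (1,4)

α = atan 0.65 = 33.02°;  2α = 66.05°
n_0 = (+0.0528, -0.9986)
n_1 = (+0.9954, +0.0956)
n_2 = (-0.0282, +0.9996)
n_3 = (-0.6204, +0.7842)
n_4 = (-0.9376, -0.3478)
  (0,1): δ = 87.54°  ·
  (0,2): δ = 1.41°  ✓
  (0,3): δ = 35.32°  ✓
  (0,4): δ = 107.33°  ·
  (1,2): δ = 93.87°  ·
  (1,3): δ = 57.14°  ✓
  (1,4): δ = 14.87°  ✓
  (2,3): δ = 143.27°  ·
  (2,4): δ = 71.26°  ·
  (3,4): δ = 108.00°  ·
antipodal pairs: 4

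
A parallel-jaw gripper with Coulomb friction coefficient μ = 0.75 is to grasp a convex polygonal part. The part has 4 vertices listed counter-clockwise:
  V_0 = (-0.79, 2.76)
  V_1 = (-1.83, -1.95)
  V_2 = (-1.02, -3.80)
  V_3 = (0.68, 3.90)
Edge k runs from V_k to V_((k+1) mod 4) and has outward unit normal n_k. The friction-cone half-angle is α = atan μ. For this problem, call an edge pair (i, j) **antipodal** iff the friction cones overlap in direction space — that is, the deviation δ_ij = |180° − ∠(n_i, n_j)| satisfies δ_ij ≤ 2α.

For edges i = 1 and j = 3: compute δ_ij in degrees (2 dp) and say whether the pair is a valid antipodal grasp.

α = atan 0.75 = 36.87°;  2α = 73.74°
edge 1: e_1 = (+0.81, -1.85);  n_1 = (-0.9160, -0.4011)
edge 3: e_3 = (-1.47, -1.14);  n_3 = (-0.6128, +0.7902)
∠(n_1, n_3) = 75.85°
δ = |180° − 75.85°| = 104.15°
104.15° > 2α = 73.74°  →  invalid

δ = 104.15°, invalid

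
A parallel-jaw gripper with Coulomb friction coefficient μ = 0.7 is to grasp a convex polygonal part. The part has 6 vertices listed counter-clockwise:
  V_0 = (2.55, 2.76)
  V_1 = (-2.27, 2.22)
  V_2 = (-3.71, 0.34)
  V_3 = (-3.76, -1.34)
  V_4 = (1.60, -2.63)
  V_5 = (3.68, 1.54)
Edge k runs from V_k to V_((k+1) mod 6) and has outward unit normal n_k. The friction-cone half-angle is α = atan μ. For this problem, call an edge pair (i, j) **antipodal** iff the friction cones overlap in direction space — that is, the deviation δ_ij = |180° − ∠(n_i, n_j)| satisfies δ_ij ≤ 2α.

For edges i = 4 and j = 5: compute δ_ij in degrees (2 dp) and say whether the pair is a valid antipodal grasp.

α = atan 0.7 = 34.99°;  2α = 69.98°
edge 4: e_4 = (+2.08, +4.17);  n_4 = (+0.8949, -0.4464)
edge 5: e_5 = (-1.13, +1.22);  n_5 = (+0.7336, +0.6795)
∠(n_4, n_5) = 69.32°
δ = |180° − 69.32°| = 110.68°
110.68° > 2α = 69.98°  →  invalid

δ = 110.68°, invalid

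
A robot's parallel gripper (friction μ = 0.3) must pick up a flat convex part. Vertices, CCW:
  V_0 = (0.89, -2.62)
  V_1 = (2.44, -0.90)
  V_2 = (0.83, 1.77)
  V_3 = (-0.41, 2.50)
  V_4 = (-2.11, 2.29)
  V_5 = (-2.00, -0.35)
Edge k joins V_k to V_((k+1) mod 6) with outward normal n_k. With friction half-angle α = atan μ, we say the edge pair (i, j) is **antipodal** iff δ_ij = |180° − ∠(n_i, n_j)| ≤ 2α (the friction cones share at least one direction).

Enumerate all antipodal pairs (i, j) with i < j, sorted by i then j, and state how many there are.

count = 3; pairs: (1,4), (1,5), (2,5)

α = atan 0.3 = 16.70°;  2α = 33.40°
n_0 = (+0.7429, -0.6694)
n_1 = (+0.8564, +0.5164)
n_2 = (+0.5073, +0.8618)
n_3 = (-0.1226, +0.9925)
n_4 = (-0.9991, -0.0416)
n_5 = (-0.6177, -0.7864)
  (0,1): δ = 106.89°  ·
  (0,2): δ = 78.46°  ·
  (0,3): δ = 40.93°  ·
  (0,4): δ = 44.41°  ·
  (0,5): δ = 93.88°  ·
  (1,2): δ = 151.58°  ·
  (1,3): δ = 114.05°  ·
  (1,4): δ = 28.70°  ✓
  (1,5): δ = 20.76°  ✓
  (2,3): δ = 142.47°  ·
  (2,4): δ = 57.13°  ·
  (2,5): δ = 7.66°  ✓
  (3,4): δ = 94.66°  ·
  (3,5): δ = 45.19°  ·
  (4,5): δ = 130.53°  ·
antipodal pairs: 3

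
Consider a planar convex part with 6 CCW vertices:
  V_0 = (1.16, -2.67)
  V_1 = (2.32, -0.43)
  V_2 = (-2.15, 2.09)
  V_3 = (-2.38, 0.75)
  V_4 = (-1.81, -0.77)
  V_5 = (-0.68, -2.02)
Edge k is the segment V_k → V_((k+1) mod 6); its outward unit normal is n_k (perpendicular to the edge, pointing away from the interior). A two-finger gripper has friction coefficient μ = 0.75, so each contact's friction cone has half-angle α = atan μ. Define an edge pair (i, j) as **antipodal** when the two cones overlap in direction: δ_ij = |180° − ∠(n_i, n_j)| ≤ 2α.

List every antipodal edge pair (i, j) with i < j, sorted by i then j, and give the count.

count = 7; pairs: (0,2), (0,3), (0,4), (1,2), (1,3), (1,4), (1,5)

α = atan 0.75 = 36.87°;  2α = 73.74°
n_0 = (+0.8880, -0.4599)
n_1 = (+0.4911, +0.8711)
n_2 = (-0.9856, +0.1692)
n_3 = (-0.9363, -0.3511)
n_4 = (-0.7418, -0.6706)
n_5 = (-0.3331, -0.9429)
  (0,1): δ = 92.03°  ·
  (0,2): δ = 17.64°  ✓
  (0,3): δ = 47.93°  ✓
  (0,4): δ = 69.49°  ✓
  (0,5): δ = 97.92°  ·
  (1,2): δ = 70.33°  ✓
  (1,3): δ = 40.03°  ✓
  (1,4): δ = 18.47°  ✓
  (1,5): δ = 9.96°  ✓
  (2,3): δ = 149.70°  ·
  (2,4): δ = 128.15°  ·
  (2,5): δ = 99.72°  ·
  (3,4): δ = 158.44°  ·
  (3,5): δ = 130.01°  ·
  (4,5): δ = 151.57°  ·
antipodal pairs: 7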